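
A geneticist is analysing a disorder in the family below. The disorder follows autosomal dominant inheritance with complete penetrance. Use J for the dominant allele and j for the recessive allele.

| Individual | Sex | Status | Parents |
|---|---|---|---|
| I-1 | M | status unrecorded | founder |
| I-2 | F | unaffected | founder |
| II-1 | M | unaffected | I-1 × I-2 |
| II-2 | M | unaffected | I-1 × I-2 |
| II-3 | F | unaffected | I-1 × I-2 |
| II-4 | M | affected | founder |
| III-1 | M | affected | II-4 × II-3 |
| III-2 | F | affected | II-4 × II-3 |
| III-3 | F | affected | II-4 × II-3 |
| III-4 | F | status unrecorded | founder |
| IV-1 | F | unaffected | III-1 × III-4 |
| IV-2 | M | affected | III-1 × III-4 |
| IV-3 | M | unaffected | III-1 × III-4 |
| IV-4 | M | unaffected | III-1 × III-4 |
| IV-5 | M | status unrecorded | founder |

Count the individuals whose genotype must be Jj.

3

Obligate heterozygotes: III-1 is affected so carries J and received j from II-3 (jj), so III-1 is Jj; III-2 is affected so carries J and received j from II-3 (jj), so III-2 is Jj; III-3 is affected so carries J and received j from II-3 (jj), so III-3 is Jj.
Every other individual is either homozygous by phenotype or has at least one consistent homozygous assignment, so the count is 3.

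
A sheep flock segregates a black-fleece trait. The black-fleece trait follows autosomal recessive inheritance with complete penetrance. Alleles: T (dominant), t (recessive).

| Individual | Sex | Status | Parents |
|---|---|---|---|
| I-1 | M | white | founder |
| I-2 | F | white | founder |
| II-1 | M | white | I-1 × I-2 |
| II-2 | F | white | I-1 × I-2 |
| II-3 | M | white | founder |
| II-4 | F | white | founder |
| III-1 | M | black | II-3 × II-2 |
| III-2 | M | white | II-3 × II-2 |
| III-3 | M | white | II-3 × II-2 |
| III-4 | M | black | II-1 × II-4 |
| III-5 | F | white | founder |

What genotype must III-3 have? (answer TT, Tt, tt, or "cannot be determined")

cannot be determined

III-3's phenotype allows TT or Tt, and no parent or child forces a single allele at both positions; consistent genotype assignments exist with III-3 as TT or Tt.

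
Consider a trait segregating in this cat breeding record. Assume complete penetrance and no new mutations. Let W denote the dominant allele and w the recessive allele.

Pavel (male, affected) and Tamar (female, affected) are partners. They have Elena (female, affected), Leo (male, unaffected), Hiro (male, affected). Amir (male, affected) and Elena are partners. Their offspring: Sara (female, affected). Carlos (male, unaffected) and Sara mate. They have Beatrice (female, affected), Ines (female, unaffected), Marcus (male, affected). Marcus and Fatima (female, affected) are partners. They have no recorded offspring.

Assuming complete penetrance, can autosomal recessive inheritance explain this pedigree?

No

Under autosomal recessive, Leo (unaffected, male) cannot arise from Pavel (affected) × Tamar (affected).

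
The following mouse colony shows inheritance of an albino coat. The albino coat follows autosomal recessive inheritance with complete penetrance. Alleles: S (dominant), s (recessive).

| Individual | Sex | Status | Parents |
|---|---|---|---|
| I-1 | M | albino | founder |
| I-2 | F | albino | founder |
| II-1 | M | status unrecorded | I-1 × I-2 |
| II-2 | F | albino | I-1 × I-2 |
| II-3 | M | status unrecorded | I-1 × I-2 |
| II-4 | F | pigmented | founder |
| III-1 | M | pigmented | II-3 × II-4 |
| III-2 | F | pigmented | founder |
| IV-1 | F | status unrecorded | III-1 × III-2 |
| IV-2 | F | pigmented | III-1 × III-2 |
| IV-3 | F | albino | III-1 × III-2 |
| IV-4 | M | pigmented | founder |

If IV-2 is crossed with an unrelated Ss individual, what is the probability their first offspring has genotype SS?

III-1 is pigmented so carries S and received s from II-3 (ss), so III-1 is Ss.
III-2 is pigmented so carries S and passed s to IV-3 (ss), so III-2 is Ss.
IV-2 is a pigmented offspring of III-1 (Ss) × III-2 (Ss), whose cross gives 1/4 SS : 1/2 Ss : 1/4 ss; conditioning on being pigmented, IV-2 is SS with probability 1/3, Ss with probability 2/3.
Summing over parental genotype combinations, P(offspring has genotype SS) = 1/3·1/2 + 2/3·1/4 = 1/3.

1/3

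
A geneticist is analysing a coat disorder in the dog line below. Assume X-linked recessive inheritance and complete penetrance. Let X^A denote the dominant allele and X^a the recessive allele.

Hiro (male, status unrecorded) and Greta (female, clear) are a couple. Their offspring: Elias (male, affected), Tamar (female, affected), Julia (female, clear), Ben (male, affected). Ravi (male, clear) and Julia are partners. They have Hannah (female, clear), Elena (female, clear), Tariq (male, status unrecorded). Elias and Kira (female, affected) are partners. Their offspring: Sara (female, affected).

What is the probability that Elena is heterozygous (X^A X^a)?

Ravi is clear, so Ravi is X^A Y.
Julia is clear so carries A and received a from Hiro (X^a Y), so Julia is X^A X^a.
Their cross gives offspring ratios 1/2 X^A X^A : 1/2 X^A X^a. Conditioning on Elena being clear, P(X^A X^a) = 1/2 / 1 = 1/2.

1/2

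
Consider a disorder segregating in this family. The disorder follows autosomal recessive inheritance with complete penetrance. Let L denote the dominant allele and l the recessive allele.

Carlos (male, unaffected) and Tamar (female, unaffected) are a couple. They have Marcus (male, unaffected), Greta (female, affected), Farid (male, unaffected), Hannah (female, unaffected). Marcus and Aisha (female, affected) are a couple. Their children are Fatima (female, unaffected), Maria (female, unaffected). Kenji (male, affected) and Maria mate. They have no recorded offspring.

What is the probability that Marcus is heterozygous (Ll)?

Carlos is unaffected so carries L and passed l to Greta (ll), so Carlos is Ll.
Tamar is unaffected so carries L and passed l to Greta (ll), so Tamar is Ll.
Their cross gives offspring ratios 1/4 LL : 1/2 Ll : 1/4 ll. Conditioning on Marcus being unaffected, P(Ll) = 1/2 / 3/4 = 2/3 before taking Marcus's own offspring into account.
Aisha is affected, so Aisha is ll.
Now use Marcus's offspring. Probability of each recorded status — unaffected daughter Fatima: 1/2 if Marcus is Ll, 1 if LL; unaffected daughter Maria: 1/2 if Marcus is Ll, 1 if LL.
Bayes: P(Ll) = 2/3·1/4 / (2/3·1/4 + 1/3·1) = 1/3.

1/3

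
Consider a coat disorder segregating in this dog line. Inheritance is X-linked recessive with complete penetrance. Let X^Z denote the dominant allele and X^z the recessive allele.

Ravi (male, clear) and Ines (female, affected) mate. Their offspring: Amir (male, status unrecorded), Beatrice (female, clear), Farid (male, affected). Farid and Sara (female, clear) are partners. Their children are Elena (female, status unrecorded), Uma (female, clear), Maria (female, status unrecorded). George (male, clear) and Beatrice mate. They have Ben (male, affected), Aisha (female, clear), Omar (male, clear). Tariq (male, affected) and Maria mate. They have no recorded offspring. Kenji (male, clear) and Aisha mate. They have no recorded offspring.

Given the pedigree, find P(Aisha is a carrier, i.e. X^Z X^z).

George is clear, so George is X^Z Y.
Beatrice is clear so carries Z and received z from Ines (X^z X^z), so Beatrice is X^Z X^z.
Their cross gives offspring ratios 1/2 X^Z X^Z : 1/2 X^Z X^z. Conditioning on Aisha being clear, P(X^Z X^z) = 1/2 / 1 = 1/2.

1/2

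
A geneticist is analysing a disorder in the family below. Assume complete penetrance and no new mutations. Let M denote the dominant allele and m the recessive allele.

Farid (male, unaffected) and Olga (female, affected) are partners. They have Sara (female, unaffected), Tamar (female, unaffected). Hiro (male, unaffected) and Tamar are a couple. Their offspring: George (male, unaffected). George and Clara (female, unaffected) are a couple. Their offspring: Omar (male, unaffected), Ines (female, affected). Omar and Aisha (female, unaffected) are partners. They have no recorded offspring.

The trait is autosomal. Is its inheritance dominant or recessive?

George and Clara are both unaffected yet have an affected child Ines. Under dominance, an affected child requires at least one affected parent, so the trait cannot be dominant.

recessive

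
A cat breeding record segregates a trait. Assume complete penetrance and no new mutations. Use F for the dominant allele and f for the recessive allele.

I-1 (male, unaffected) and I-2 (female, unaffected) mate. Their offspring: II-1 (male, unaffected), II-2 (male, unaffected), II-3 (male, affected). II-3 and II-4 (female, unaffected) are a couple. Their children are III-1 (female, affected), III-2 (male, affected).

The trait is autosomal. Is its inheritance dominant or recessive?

I-1 and I-2 are both unaffected yet have an affected child II-3. Under dominance, an affected child requires at least one affected parent, so the trait cannot be dominant.

recessive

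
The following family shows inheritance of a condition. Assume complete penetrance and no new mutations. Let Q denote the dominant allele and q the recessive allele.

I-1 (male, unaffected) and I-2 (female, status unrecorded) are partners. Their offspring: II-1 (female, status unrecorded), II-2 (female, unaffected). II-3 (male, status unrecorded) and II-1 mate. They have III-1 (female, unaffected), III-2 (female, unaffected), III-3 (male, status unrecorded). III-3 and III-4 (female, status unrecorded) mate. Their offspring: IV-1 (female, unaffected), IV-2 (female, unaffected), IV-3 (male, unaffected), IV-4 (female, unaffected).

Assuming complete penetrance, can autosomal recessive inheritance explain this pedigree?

Yes

A consistent assignment under autosomal recessive exists: I-1 QQ, I-2 QQ, II-1 QQ, II-2 QQ, II-3 QQ, III-1 QQ, III-2 QQ, III-3 QQ, III-4 QQ, IV-1 QQ, IV-2 QQ, IV-3 QQ, IV-4 QQ.
In this assignment every recorded phenotype matches its genotype and every non-founder's genotype is obtainable from its parents' genotypes, so the pedigree is consistent.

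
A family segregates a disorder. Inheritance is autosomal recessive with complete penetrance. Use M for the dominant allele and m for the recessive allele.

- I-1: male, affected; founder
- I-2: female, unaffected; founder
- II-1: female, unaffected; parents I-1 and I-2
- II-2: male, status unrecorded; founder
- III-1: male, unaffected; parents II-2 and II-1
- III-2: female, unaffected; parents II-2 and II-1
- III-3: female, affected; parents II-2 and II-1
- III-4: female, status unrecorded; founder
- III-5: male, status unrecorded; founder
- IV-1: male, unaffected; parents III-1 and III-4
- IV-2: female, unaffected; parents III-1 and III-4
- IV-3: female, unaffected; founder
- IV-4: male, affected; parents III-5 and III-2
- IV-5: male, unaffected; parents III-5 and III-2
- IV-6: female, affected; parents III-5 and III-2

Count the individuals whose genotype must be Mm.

Obligate heterozygotes: II-1 is unaffected so carries M and received m from I-1 (mm), so II-1 is Mm; III-2 is unaffected so carries M and passed m to IV-4 (mm), so III-2 is Mm.
Every other individual is either homozygous by phenotype or has at least one consistent homozygous assignment, so the count is 2.

2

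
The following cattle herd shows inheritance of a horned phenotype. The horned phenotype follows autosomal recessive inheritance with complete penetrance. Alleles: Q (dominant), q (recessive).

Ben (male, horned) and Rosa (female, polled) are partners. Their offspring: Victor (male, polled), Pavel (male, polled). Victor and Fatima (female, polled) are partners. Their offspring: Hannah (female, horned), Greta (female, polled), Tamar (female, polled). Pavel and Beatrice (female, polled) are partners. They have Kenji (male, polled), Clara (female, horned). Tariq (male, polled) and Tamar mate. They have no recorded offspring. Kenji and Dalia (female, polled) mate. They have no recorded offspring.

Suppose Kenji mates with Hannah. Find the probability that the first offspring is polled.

Pavel is polled so carries Q and received q from Ben (qq), so Pavel is Qq.
Beatrice is polled so carries Q and passed q to Clara (qq), so Beatrice is Qq.
Kenji is a polled offspring of Pavel (Qq) × Beatrice (Qq), whose cross gives 1/4 QQ : 1/2 Qq : 1/4 qq; conditioning on being polled, Kenji is QQ with probability 1/3, Qq with probability 2/3.
Hannah is horned, so Hannah is qq.
Summing over parental genotype combinations, P(offspring is polled) = 1/3·1 + 2/3·1/2 = 2/3.

2/3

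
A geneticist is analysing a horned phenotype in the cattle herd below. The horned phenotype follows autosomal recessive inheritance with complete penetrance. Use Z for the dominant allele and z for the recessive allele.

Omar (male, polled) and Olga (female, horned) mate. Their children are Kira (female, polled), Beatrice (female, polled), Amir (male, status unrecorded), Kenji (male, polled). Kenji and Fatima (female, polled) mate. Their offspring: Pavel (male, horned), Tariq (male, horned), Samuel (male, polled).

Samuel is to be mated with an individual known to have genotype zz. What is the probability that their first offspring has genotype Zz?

Kenji is polled so carries Z and received z from Olga (zz), so Kenji is Zz.
Fatima is polled so carries Z and passed z to Pavel (zz), so Fatima is Zz.
Samuel is a polled offspring of Kenji (Zz) × Fatima (Zz), whose cross gives 1/4 ZZ : 1/2 Zz : 1/4 zz; conditioning on being polled, Samuel is ZZ with probability 1/3, Zz with probability 2/3.
Summing over parental genotype combinations, P(offspring has genotype Zz) = 1/3·1 + 2/3·1/2 = 2/3.

2/3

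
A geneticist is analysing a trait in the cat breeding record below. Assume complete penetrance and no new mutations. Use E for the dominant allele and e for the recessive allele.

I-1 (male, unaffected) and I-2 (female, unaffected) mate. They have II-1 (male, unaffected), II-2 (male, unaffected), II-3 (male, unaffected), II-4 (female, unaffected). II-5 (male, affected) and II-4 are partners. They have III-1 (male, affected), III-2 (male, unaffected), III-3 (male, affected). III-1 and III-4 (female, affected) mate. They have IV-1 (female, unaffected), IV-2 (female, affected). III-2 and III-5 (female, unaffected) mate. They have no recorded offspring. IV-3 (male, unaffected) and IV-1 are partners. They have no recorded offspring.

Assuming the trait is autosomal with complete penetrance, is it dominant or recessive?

dominant

III-1 and III-4 are both affected yet have an unaffected child IV-1. Under a recessive model two affected parents are homozygous and every child would be affected, so the trait cannot be recessive.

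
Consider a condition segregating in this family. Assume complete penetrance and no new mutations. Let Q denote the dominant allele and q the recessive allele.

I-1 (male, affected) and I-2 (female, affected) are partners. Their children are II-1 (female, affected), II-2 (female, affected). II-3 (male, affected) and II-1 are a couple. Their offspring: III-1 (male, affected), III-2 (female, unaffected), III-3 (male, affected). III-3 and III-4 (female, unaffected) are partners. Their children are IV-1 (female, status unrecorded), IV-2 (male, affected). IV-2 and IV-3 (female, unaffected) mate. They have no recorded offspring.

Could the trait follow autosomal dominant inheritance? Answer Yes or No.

Yes

A consistent assignment under autosomal dominant exists: I-1 QQ, I-2 Qq, II-1 Qq, II-2 QQ, II-3 Qq, III-1 QQ, III-2 qq, III-3 QQ, III-4 qq, IV-1 Qq, IV-2 Qq, IV-3 qq.
In this assignment every recorded phenotype matches its genotype and every non-founder's genotype is obtainable from its parents' genotypes, so the pedigree is consistent.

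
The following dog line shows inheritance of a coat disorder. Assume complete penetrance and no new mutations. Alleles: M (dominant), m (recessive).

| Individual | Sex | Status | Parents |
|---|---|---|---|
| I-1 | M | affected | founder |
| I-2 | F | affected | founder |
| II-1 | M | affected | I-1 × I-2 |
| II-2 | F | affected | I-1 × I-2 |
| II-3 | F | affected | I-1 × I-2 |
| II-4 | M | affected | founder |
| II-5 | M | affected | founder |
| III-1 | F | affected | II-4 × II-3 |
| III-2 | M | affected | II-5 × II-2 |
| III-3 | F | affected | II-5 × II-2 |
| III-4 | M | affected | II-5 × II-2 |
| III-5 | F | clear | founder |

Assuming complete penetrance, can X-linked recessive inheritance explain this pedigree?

A consistent assignment under X-linked recessive exists: I-1 X^m Y, I-2 X^m X^m, II-1 X^m Y, II-2 X^m X^m, II-3 X^m X^m, II-4 X^m Y, II-5 X^m Y, III-1 X^m X^m, III-2 X^m Y, III-3 X^m X^m, III-4 X^m Y, III-5 X^M X^M.
In this assignment every recorded phenotype matches its genotype and every non-founder's genotype is obtainable from its parents' genotypes, so the pedigree is consistent.

Yes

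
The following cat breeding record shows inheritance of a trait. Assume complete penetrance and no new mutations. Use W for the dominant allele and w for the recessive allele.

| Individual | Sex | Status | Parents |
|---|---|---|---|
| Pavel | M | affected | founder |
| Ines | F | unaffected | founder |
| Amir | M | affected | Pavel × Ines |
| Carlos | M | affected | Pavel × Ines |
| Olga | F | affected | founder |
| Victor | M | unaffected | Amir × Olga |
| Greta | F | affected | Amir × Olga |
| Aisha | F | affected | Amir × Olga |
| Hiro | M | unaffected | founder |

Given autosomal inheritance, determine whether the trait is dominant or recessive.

Amir and Olga are both affected yet have an unaffected child Victor. Under a recessive model two affected parents are homozygous and every child would be affected, so the trait cannot be recessive.

dominant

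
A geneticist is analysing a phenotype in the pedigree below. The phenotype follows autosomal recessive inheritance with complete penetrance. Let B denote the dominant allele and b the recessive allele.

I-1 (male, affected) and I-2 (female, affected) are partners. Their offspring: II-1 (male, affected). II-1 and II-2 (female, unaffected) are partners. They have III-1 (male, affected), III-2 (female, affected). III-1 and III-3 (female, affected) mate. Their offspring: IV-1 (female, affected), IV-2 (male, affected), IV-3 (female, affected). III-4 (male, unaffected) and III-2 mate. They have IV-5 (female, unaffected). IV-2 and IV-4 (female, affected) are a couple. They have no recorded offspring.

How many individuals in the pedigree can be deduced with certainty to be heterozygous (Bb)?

Obligate heterozygotes: II-2 is unaffected so carries B and passed b to III-1 (bb), so II-2 is Bb; IV-5 is unaffected so carries B and received b from III-2 (bb), so IV-5 is Bb.
Every other individual is either homozygous by phenotype or has at least one consistent homozygous assignment, so the count is 2.

2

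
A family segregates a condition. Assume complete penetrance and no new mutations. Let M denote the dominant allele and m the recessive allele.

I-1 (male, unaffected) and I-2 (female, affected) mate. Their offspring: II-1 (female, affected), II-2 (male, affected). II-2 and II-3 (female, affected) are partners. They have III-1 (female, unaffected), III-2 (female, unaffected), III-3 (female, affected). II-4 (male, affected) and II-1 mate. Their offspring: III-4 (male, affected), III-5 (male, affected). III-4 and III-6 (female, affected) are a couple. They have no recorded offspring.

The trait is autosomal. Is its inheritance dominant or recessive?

II-2 and II-3 are both affected yet have an unaffected child III-1. Under a recessive model two affected parents are homozygous and every child would be affected, so the trait cannot be recessive.

dominant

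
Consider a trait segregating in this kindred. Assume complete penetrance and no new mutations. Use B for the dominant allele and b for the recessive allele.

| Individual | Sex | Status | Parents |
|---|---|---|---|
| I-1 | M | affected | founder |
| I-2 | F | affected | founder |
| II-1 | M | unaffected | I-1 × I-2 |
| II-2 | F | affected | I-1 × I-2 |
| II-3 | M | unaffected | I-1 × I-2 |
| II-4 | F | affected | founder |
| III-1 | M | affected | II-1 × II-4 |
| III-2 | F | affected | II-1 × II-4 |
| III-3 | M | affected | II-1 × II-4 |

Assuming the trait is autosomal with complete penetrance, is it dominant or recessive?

dominant

I-1 and I-2 are both affected yet have an unaffected child II-1. Under a recessive model two affected parents are homozygous and every child would be affected, so the trait cannot be recessive.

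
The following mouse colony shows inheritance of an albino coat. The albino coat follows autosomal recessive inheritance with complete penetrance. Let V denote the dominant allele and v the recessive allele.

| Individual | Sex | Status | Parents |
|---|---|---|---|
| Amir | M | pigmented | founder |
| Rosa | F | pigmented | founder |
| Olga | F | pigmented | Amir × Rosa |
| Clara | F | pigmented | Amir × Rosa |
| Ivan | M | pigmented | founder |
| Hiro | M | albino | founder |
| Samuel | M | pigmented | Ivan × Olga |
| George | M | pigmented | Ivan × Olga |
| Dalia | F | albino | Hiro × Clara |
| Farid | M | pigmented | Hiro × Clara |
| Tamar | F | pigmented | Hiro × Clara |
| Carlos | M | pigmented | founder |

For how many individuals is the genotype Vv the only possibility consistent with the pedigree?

Obligate heterozygotes: Clara is pigmented so carries V and passed v to Dalia (vv), so Clara is Vv; Farid is pigmented so carries V and received v from Hiro (vv), so Farid is Vv; Tamar is pigmented so carries V and received v from Hiro (vv), so Tamar is Vv.
Every other individual is either homozygous by phenotype or has at least one consistent homozygous assignment, so the count is 3.

3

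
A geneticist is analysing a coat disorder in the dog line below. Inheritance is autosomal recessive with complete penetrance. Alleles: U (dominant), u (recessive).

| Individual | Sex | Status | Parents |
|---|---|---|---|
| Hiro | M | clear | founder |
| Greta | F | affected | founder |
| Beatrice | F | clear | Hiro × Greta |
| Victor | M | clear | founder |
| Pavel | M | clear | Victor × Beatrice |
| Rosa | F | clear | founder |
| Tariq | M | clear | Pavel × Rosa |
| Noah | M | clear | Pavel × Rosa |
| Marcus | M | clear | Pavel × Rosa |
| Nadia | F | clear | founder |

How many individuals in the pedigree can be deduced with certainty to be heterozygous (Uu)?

1

Obligate heterozygotes: Beatrice is clear so carries U and received u from Greta (uu), so Beatrice is Uu.
Every other individual is either homozygous by phenotype or has at least one consistent homozygous assignment, so the count is 1.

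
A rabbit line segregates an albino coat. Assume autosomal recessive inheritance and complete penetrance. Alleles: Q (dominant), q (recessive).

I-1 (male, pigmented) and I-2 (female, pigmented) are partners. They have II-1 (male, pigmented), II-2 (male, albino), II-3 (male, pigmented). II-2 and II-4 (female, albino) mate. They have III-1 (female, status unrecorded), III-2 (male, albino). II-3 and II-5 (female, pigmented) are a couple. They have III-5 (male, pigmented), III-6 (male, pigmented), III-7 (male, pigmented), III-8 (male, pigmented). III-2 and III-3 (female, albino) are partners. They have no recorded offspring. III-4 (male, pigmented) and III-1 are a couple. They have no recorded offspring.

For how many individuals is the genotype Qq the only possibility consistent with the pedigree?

Obligate heterozygotes: I-1 is pigmented so carries Q and passed q to II-2 (qq), so I-1 is Qq; I-2 is pigmented so carries Q and passed q to II-2 (qq), so I-2 is Qq.
Every other individual is either homozygous by phenotype or has at least one consistent homozygous assignment, so the count is 2.

2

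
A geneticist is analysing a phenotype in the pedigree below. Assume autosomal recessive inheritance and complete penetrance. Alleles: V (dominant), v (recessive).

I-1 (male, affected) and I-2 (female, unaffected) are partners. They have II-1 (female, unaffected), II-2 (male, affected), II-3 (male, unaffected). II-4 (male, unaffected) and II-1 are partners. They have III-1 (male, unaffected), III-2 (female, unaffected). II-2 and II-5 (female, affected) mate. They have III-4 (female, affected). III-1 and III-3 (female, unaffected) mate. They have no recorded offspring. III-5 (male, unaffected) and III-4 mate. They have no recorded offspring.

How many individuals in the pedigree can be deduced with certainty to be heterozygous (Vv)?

Obligate heterozygotes: I-2 is unaffected so carries V and passed v to II-2 (vv), so I-2 is Vv; II-1 is unaffected so carries V and received v from I-1 (vv), so II-1 is Vv; II-3 is unaffected so carries V and received v from I-1 (vv), so II-3 is Vv.
Every other individual is either homozygous by phenotype or has at least one consistent homozygous assignment, so the count is 3.

3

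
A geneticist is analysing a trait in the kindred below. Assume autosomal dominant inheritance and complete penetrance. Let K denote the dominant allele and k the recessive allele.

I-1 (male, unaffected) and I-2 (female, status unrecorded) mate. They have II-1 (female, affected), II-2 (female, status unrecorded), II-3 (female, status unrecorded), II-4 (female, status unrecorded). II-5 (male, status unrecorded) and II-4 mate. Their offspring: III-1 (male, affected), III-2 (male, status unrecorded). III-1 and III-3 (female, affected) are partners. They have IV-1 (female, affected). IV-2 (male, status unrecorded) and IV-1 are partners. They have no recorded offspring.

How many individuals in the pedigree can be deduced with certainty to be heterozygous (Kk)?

Obligate heterozygotes: II-1 is affected so carries K and received k from I-1 (kk), so II-1 is Kk.
Every other individual is either homozygous by phenotype or has at least one consistent homozygous assignment, so the count is 1.

1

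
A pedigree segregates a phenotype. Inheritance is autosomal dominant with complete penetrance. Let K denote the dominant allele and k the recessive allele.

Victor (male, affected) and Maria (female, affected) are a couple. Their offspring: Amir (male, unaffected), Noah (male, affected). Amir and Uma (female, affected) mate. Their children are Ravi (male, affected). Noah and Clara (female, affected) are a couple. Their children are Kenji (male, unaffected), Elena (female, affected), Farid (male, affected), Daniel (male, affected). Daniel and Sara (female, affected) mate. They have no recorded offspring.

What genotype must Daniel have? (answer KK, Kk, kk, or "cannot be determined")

Daniel's phenotype allows KK or Kk, and no parent or child forces a single allele at both positions; consistent genotype assignments exist with Daniel as KK or Kk.

cannot be determined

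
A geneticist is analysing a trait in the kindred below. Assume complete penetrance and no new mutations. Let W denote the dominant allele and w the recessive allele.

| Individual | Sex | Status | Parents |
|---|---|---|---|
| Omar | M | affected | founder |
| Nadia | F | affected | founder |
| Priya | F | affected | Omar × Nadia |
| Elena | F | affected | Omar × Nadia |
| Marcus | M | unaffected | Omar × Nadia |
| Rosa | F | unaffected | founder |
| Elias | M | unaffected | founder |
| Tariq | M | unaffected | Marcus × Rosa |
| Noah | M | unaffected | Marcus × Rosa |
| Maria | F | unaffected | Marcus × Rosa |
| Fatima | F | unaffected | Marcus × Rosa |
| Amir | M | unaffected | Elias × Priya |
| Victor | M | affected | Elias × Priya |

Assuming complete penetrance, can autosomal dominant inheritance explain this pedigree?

A consistent assignment under autosomal dominant exists: Omar Ww, Nadia Ww, Priya Ww, Elena WW, Marcus ww, Rosa ww, Elias ww, Tariq ww, Noah ww, Maria ww, Fatima ww, Amir ww, Victor Ww.
In this assignment every recorded phenotype matches its genotype and every non-founder's genotype is obtainable from its parents' genotypes, so the pedigree is consistent.

Yes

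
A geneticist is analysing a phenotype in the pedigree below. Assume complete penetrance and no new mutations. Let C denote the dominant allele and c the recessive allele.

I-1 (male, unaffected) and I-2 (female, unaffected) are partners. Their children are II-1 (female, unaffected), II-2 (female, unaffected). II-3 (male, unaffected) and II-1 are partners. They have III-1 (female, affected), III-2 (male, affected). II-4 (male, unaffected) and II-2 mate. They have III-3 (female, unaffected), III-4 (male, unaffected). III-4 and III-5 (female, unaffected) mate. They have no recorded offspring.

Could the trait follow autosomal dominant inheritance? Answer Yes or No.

Under autosomal dominant, III-1 (affected, female) cannot arise from II-3 (unaffected) × II-1 (unaffected).

No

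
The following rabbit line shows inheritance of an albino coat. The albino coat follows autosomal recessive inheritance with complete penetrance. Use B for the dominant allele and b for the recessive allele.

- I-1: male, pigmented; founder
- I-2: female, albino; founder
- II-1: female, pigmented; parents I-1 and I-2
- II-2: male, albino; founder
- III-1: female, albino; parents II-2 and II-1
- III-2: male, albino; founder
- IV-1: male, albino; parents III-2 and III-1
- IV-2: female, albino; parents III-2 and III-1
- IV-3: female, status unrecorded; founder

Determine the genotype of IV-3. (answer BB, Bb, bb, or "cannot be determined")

cannot be determined

IV-3's phenotype is unrecorded, and no parent or child forces a single allele at both positions; consistent genotype assignments exist with IV-3 as BB or Bb or bb.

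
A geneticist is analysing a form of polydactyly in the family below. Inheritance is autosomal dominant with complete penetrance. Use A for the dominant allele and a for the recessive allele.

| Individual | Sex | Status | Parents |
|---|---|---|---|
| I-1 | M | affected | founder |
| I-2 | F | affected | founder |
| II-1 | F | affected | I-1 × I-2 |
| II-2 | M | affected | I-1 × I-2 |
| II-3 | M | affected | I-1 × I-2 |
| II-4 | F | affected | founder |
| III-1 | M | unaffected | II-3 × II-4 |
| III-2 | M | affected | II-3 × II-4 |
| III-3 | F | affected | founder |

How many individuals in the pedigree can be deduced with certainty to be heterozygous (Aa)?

2

Obligate heterozygotes: II-3 is affected so carries A and passed a to III-1 (aa), so II-3 is Aa; II-4 is affected so carries A and passed a to III-1 (aa), so II-4 is Aa.
Every other individual is either homozygous by phenotype or has at least one consistent homozygous assignment, so the count is 2.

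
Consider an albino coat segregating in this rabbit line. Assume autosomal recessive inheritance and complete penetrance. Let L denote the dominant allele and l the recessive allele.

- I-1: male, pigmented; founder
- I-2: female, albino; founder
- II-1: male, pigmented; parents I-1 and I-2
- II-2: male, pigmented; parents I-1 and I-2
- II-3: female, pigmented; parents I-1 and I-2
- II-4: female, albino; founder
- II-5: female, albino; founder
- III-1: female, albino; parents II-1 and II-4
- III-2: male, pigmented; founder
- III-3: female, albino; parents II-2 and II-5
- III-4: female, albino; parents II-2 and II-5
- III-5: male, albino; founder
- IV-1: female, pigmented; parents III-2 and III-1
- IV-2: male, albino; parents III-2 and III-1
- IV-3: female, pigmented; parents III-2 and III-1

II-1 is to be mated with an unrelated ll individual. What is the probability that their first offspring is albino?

1/2

II-1 is pigmented so carries L and received l from I-2 (ll), so II-1 is Ll.
The cross gives 1/2 Ll : 1/2 ll, so P(offspring is albino) = 1/2.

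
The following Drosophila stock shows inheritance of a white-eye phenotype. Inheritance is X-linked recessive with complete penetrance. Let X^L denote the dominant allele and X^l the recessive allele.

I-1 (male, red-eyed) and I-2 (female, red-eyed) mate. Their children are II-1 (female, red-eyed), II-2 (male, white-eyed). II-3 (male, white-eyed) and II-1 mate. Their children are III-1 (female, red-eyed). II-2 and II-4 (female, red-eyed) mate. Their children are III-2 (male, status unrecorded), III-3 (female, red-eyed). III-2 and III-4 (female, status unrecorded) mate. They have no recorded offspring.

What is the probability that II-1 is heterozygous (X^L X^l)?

1/3

I-1 is red-eyed, so I-1 is X^L Y.
I-2 is red-eyed so carries L and passed l to II-2 (X^l Y), so I-2 is X^L X^l.
Their cross gives offspring ratios 1/2 X^L X^L : 1/2 X^L X^l. Conditioning on II-1 being red-eyed, P(X^L X^l) = 1/2 / 1 = 1/2 before taking II-1's own offspring into account.
II-3 is white-eyed, so II-3 is X^l Y.
Now use II-1's offspring. Probability of each recorded status — red-eyed daughter III-1: 1/2 if II-1 is X^L X^l, 1 if X^L X^L.
Bayes: P(X^L X^l) = 1/2·1/2 / (1/2·1/2 + 1/2·1) = 1/3.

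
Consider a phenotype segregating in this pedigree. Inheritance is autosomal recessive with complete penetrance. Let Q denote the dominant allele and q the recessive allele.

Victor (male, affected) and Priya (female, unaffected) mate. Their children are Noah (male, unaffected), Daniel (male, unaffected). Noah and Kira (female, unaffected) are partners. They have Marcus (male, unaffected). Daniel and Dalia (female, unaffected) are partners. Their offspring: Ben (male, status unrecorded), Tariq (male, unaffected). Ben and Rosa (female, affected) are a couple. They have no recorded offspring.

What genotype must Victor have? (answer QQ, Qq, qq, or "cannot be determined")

qq

Victor is affected, so Victor is qq.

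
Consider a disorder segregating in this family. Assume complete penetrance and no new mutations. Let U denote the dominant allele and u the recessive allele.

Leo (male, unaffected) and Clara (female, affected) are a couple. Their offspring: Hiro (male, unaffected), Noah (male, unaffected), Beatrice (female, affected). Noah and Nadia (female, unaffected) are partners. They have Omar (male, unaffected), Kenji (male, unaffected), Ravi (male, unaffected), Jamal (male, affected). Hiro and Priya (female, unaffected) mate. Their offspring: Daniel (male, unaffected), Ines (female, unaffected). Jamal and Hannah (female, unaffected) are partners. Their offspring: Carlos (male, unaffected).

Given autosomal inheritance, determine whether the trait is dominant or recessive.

recessive

Noah and Nadia are both unaffected yet have an affected child Jamal. Under dominance, an affected child requires at least one affected parent, so the trait cannot be dominant.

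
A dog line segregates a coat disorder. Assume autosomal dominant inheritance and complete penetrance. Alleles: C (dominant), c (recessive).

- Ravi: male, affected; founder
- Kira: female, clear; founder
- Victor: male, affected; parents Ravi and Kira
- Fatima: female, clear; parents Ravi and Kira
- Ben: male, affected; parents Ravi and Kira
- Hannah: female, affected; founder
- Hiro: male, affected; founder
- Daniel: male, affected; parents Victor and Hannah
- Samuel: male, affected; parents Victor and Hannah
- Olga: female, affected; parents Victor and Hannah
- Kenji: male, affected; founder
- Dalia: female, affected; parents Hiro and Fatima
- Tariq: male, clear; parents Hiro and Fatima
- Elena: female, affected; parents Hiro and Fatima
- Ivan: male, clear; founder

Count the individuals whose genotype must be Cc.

6

Obligate heterozygotes: Ravi is affected so carries C and passed c to Fatima (cc), so Ravi is Cc; Victor is affected so carries C and received c from Kira (cc), so Victor is Cc; Ben is affected so carries C and received c from Kira (cc), so Ben is Cc; Hiro is affected so carries C and passed c to Tariq (cc), so Hiro is Cc; Dalia is affected so carries C and received c from Fatima (cc), so Dalia is Cc; Elena is affected so carries C and received c from Fatima (cc), so Elena is Cc.
Every other individual is either homozygous by phenotype or has at least one consistent homozygous assignment, so the count is 6.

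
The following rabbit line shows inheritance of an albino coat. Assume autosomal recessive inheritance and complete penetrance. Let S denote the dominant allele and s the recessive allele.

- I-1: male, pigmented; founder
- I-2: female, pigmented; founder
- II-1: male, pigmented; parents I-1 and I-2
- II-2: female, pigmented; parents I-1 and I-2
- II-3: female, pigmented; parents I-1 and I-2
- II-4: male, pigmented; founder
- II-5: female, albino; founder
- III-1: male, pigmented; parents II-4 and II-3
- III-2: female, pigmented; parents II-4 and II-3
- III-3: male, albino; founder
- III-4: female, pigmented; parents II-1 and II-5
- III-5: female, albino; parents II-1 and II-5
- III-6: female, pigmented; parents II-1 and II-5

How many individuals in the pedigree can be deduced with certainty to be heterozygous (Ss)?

3

Obligate heterozygotes: II-1 is pigmented so carries S and passed s to III-5 (ss), so II-1 is Ss; III-4 is pigmented so carries S and received s from II-5 (ss), so III-4 is Ss; III-6 is pigmented so carries S and received s from II-5 (ss), so III-6 is Ss.
Every other individual is either homozygous by phenotype or has at least one consistent homozygous assignment, so the count is 3.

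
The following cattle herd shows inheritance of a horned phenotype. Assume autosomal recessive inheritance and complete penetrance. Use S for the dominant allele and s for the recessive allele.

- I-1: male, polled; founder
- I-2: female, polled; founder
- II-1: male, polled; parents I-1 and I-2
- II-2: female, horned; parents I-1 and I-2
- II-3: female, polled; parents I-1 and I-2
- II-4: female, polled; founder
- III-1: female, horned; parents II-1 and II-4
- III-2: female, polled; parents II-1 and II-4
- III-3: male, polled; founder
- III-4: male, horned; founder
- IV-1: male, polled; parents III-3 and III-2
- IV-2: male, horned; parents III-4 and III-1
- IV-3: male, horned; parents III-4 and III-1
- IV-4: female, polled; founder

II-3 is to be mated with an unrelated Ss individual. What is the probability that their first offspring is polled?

5/6

I-1 is polled so carries S and passed s to II-2 (ss), so I-1 is Ss.
I-2 is polled so carries S and passed s to II-2 (ss), so I-2 is Ss.
II-3 is a polled offspring of I-1 (Ss) × I-2 (Ss), whose cross gives 1/4 SS : 1/2 Ss : 1/4 ss; conditioning on being polled, II-3 is SS with probability 1/3, Ss with probability 2/3.
Summing over parental genotype combinations, P(offspring is polled) = 1/3·1 + 2/3·3/4 = 5/6.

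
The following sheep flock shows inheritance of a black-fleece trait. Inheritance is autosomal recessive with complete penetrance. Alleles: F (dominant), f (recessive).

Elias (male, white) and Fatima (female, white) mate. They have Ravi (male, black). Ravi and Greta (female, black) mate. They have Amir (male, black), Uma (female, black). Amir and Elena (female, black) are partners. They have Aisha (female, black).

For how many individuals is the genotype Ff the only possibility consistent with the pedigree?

2

Obligate heterozygotes: Elias is white so carries F and passed f to Ravi (ff), so Elias is Ff; Fatima is white so carries F and passed f to Ravi (ff), so Fatima is Ff.
Every other individual is either homozygous by phenotype or has at least one consistent homozygous assignment, so the count is 2.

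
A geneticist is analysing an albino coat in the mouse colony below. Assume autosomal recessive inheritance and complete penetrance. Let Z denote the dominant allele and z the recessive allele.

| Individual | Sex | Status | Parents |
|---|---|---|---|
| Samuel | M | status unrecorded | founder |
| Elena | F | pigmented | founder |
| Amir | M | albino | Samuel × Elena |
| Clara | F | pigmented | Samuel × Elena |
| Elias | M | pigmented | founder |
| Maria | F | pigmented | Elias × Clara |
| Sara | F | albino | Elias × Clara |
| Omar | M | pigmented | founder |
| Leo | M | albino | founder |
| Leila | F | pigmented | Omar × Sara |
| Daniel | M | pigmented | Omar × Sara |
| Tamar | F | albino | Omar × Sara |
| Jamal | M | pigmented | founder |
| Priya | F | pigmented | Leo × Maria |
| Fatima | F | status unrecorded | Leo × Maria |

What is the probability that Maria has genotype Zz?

1/2

Elias is pigmented so carries Z and passed z to Sara (zz), so Elias is Zz.
Clara is pigmented so carries Z and passed z to Sara (zz), so Clara is Zz.
Their cross gives offspring ratios 1/4 ZZ : 1/2 Zz : 1/4 zz. Conditioning on Maria being pigmented, P(Zz) = 1/2 / 3/4 = 2/3 before taking Maria's own offspring into account.
Leo is albino, so Leo is zz.
Now use Maria's offspring. Probability of each recorded status — pigmented daughter Priya: 1/2 if Maria is Zz, 1 if ZZ. (Fatima: equally likely either way, so uninformative.)
Bayes: P(Zz) = 2/3·1/2 / (2/3·1/2 + 1/3·1) = 1/2.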